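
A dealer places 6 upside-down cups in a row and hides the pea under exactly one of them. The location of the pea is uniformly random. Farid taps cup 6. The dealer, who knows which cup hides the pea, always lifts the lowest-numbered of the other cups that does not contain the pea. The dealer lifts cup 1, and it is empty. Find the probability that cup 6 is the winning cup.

1/5

Condition on the true location of the pea.
If it is under cup 1 (prior 1/6): the dealer opened cup 1, so this case is ruled out; weight (1/6)·0 = 0.
If it is under any of cups 2, 3, 4, 5, and 6 (prior 1/6 each): cup 1 is the lowest-numbered option available, probability 1; weight (1/6)·1 = 1/6 each.
The weights sum to 5/6.
So P(the pea under cup 6 | the dealer opened cup 1) = (1/6) / (5/6) = 1/5.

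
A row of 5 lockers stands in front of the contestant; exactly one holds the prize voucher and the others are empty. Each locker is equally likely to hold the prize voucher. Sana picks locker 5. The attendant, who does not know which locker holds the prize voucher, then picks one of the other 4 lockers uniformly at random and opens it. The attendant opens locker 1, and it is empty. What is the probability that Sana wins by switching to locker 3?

1/4

Condition on the true location of the prize voucher.
If it is in locker 1 (prior 1/5): the attendant opened locker 1, so this case is ruled out; weight (1/5)·0 = 0.
If it is in any of lockers 2, 3, 4, and 5 (prior 1/5 each): the attendant picks locker 1 with probability 1/4 regardless, and it is not the prize; weight (1/5)·(1/4) = 1/20 each.
The weights sum to 1/5.
So P(the prize voucher in locker 3 | the attendant opened locker 1) = (1/20) / (1/5) = 1/4.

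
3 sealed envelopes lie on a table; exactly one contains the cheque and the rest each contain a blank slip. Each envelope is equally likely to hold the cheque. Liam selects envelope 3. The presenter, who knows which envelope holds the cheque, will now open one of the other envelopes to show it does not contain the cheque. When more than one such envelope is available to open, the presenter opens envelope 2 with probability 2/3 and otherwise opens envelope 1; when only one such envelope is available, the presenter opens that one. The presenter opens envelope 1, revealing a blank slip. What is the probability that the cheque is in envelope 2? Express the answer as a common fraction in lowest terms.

Condition on the true location of the cheque.
If it is in envelope 1 (prior 1/3): the presenter opened envelope 1, so this case is ruled out; weight (1/3)·0 = 0.
If it is in envelope 2 (prior 1/3): only envelope 1 is available, probability 1; weight (1/3)·1 = 1/3.
If it is in envelope 3 (prior 1/3): envelope 2 is available but not opened, probability 1/3; weight (1/3)·(1/3) = 1/9.
The weights sum to 4/9.
So P(the cheque in envelope 2 | the presenter opened envelope 1) = (1/3) / (4/9) = 3/4.

3/4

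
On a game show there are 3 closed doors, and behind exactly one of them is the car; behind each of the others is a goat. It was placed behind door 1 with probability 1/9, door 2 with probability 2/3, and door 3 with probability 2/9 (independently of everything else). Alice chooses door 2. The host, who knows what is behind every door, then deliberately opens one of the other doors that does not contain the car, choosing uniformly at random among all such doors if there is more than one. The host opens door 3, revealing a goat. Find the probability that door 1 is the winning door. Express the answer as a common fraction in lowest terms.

1/4

Consider each possible location of the car in turn.
If it is behind door 1 (prior 1/9): the host has no choice, probability 1; weight (1/9)·1 = 1/9.
If it is behind door 2 (prior 2/3): the host has 2 equally likely choices, so probability 1/2; weight (2/3)·(1/2) = 1/3.
If it is behind door 3 (prior 2/9): the host opened door 3, so this case is ruled out; weight (2/9)·0 = 0.
The weights sum to 4/9.
So P(the car behind door 1 | the host opened door 3) = (1/9) / (4/9) = 1/4.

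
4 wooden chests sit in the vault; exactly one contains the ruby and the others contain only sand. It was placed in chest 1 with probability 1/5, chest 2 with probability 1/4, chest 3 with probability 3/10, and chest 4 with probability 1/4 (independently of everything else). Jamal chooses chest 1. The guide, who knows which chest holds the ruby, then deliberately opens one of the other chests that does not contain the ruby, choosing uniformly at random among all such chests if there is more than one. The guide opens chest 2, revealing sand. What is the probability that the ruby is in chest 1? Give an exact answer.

Consider each possible location of the ruby in turn.
If it is in chest 1 (prior 1/5): the guide has 3 equally likely choices, so probability 1/3; weight (1/5)·(1/3) = 1/15.
If it is in chest 2 (prior 1/4): the guide opened chest 2, so this case is ruled out; weight (1/4)·0 = 0.
If it is in chest 3 (prior 3/10): the guide has 2 equally likely choices, so probability 1/2; weight (3/10)·(1/2) = 3/20.
If it is in chest 4 (prior 1/4): the guide has 2 equally likely choices, so probability 1/2; weight (1/4)·(1/2) = 1/8.
The weights sum to 41/120.
So P(the ruby in chest 1 | the guide opened chest 2) = (1/15) / (41/120) = 8/41.

8/41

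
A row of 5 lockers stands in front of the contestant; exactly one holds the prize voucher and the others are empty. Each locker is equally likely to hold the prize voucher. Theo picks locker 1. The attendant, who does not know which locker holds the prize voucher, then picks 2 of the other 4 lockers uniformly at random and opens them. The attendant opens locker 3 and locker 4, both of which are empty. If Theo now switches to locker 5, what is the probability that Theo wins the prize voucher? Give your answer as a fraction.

1/3

Condition on the true location of the prize voucher.
If it is in any of lockers 1, 2, and 5 (prior 1/5 each): the attendant picks exactly this set with probability 1/6 regardless, and none is the prize; weight (1/5)·(1/6) = 1/30 each.
If it is in either of lockers 3 and 4 (prior 1/5 each): that locker was opened and seen not to hold the prize — ruled out; weight (1/5)·0 = 0 each.
The weights sum to 1/10.
So P(the prize voucher in locker 5 | the attendant opened locker 3 and locker 4) = (1/30) / (1/10) = 1/3.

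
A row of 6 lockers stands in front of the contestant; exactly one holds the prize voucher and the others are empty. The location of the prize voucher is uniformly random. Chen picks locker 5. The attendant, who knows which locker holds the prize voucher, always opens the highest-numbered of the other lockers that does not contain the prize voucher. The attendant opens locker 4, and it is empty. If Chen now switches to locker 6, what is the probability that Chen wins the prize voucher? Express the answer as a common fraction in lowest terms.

1

Condition on the true location of the prize voucher.
If it is in any of lockers 1, 2, 3, and 5 (prior 1/6 each): the attendant would have opened locker 6 instead, probability 0; weight (1/6)·0 = 0 each.
If it is in locker 4 (prior 1/6): the attendant opened locker 4, so this case is ruled out; weight (1/6)·0 = 0.
If it is in locker 6 (prior 1/6): locker 4 is the highest-numbered option available, probability 1; weight (1/6)·1 = 1/6.
The weights sum to 1/6.
So P(the prize voucher in locker 6 | the attendant opened locker 4) = (1/6) / (1/6) = 1.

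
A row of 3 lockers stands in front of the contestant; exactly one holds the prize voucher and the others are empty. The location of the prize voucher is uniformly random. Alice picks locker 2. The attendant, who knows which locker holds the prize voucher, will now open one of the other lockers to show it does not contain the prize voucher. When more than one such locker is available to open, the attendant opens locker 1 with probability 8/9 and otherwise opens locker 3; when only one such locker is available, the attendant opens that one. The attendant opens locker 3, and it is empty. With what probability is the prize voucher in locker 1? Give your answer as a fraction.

Apply Bayes' rule, conditioning on where the prize voucher actually is.
If it is in locker 1 (prior 1/3): only locker 3 is available, probability 1; weight (1/3)·1 = 1/3.
If it is in locker 2 (prior 1/3): locker 1 is available but not opened, probability 1/9; weight (1/3)·(1/9) = 1/27.
If it is in locker 3 (prior 1/3): the attendant opened locker 3, so this case is ruled out; weight (1/3)·0 = 0.
The weights sum to 10/27.
So P(the prize voucher in locker 1 | the attendant opened locker 3) = (1/3) / (10/27) = 9/10.

9/10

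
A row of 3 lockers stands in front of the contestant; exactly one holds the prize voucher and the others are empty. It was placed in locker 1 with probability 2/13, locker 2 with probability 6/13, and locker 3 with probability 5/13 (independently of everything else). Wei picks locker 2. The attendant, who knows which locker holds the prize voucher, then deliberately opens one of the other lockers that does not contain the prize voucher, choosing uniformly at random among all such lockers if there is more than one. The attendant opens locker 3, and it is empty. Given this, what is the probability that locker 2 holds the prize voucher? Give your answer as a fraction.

Consider each possible location of the prize voucher in turn.
If it is in locker 1 (prior 2/13): the attendant has no choice, probability 1; weight (2/13)·1 = 2/13.
If it is in locker 2 (prior 6/13): the attendant has 2 equally likely choices, so probability 1/2; weight (6/13)·(1/2) = 3/13.
If it is in locker 3 (prior 5/13): the attendant opened locker 3, so this case is ruled out; weight (5/13)·0 = 0.
The weights sum to 5/13.
So P(the prize voucher in locker 2 | the attendant opened locker 3) = (3/13) / (5/13) = 3/5.

3/5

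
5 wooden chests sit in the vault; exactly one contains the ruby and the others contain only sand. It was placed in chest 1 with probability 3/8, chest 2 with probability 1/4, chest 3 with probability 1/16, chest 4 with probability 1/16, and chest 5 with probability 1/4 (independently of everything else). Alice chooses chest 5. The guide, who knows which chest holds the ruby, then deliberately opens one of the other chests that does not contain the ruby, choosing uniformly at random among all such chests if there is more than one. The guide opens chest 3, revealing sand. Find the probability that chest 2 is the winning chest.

Consider each possible location of the ruby in turn.
If it is in chest 1 (prior 3/8): the guide has 3 equally likely choices, so probability 1/3; weight (3/8)·(1/3) = 1/8.
If it is in chest 2 (prior 1/4): the guide has 3 equally likely choices, so probability 1/3; weight (1/4)·(1/3) = 1/12.
If it is in chest 3 (prior 1/16): the guide opened chest 3, so this case is ruled out; weight (1/16)·0 = 0.
If it is in chest 4 (prior 1/16): the guide has 3 equally likely choices, so probability 1/3; weight (1/16)·(1/3) = 1/48.
If it is in chest 5 (prior 1/4): the guide has 4 equally likely choices, so probability 1/4; weight (1/4)·(1/4) = 1/16.
The weights sum to 7/24.
So P(the ruby in chest 2 | the guide opened chest 3) = (1/12) / (7/24) = 2/7.

2/7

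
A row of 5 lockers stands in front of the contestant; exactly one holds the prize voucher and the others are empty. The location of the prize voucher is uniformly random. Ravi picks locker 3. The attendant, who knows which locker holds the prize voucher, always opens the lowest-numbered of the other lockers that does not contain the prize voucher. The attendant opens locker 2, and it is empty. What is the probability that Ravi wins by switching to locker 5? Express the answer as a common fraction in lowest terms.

Condition on the true location of the prize voucher.
If it is in locker 1 (prior 1/5): locker 2 is the lowest-numbered option available, probability 1; weight (1/5)·1 = 1/5.
If it is in locker 2 (prior 1/5): the attendant opened locker 2, so this case is ruled out; weight (1/5)·0 = 0.
If it is in any of lockers 3, 4, and 5 (prior 1/5 each): the attendant would have opened locker 1 instead, probability 0; weight (1/5)·0 = 0 each.
The weights sum to 1/5.
So P(the prize voucher in locker 5 | the attendant opened locker 2) = 0 / (1/5) = 0.

0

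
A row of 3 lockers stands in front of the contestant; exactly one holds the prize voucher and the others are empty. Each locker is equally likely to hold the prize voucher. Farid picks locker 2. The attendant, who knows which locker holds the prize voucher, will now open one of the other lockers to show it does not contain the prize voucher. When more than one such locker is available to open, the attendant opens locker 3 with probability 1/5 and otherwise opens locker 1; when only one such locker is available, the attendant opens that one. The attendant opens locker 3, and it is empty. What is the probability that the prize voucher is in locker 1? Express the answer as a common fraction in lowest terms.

5/6

Apply Bayes' rule, conditioning on where the prize voucher actually is.
If it is in locker 1 (prior 1/3): only locker 3 is available, probability 1; weight (1/3)·1 = 1/3.
If it is in locker 2 (prior 1/3): locker 3 is available, opened with probability 1/5; weight (1/3)·(1/5) = 1/15.
If it is in locker 3 (prior 1/3): the attendant opened locker 3, so this case is ruled out; weight (1/3)·0 = 0.
The weights sum to 2/5.
So P(the prize voucher in locker 1 | the attendant opened locker 3) = (1/3) / (2/5) = 5/6.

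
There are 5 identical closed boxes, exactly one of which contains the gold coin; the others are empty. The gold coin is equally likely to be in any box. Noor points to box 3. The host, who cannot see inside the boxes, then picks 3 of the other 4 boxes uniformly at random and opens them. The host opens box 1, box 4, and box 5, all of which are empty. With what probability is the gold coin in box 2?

Because the host chose which boxes to open without knowing where the gold coin is, the choice is independent of the prize location. Learning that none of the 3 opened boxes holds the gold coin simply rules out those 3 locations and leaves the remaining 2 boxes still equally likely by symmetry.
So P(the gold coin in box 2) = 1/2.

1/2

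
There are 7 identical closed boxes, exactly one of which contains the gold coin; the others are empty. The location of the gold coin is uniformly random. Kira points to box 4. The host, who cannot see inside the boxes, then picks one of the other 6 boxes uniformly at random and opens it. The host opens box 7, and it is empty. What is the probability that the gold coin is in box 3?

1/6

Because the host chose which box to open without knowing where the gold coin is, the choice is independent of the prize location. Learning that box 7 does not hold the gold coin simply rules out that one location and leaves the remaining 6 boxes still equally likely by symmetry.
So P(the gold coin in box 3) = 1/6.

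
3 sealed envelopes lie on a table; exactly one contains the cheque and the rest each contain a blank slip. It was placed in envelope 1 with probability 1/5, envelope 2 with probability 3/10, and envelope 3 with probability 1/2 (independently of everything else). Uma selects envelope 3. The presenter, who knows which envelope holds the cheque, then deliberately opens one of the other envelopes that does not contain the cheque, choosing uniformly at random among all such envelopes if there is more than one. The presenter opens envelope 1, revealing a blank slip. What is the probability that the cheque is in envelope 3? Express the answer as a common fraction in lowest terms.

Apply Bayes' rule, conditioning on where the cheque actually is.
If it is in envelope 1 (prior 1/5): the presenter opened envelope 1, so this case is ruled out; weight (1/5)·0 = 0.
If it is in envelope 2 (prior 3/10): the presenter has no choice, probability 1; weight (3/10)·1 = 3/10.
If it is in envelope 3 (prior 1/2): the presenter has 2 equally likely choices, so probability 1/2; weight (1/2)·(1/2) = 1/4.
The weights sum to 11/20.
So P(the cheque in envelope 3 | the presenter opened envelope 1) = (1/4) / (11/20) = 5/11.

5/11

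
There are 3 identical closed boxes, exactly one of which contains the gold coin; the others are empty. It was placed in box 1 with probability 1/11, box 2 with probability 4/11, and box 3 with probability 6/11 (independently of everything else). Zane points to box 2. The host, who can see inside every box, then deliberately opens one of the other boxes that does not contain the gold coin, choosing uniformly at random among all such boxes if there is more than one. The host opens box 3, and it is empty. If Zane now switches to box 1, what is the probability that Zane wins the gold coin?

Condition on the true location of the gold coin.
If it is in box 1 (prior 1/11): the host has no choice, probability 1; weight (1/11)·1 = 1/11.
If it is in box 2 (prior 4/11): the host has 2 equally likely choices, so probability 1/2; weight (4/11)·(1/2) = 2/11.
If it is in box 3 (prior 6/11): the host opened box 3, so this case is ruled out; weight (6/11)·0 = 0.
The weights sum to 3/11.
So P(the gold coin in box 1 | the host opened box 3) = (1/11) / (3/11) = 1/3.

1/3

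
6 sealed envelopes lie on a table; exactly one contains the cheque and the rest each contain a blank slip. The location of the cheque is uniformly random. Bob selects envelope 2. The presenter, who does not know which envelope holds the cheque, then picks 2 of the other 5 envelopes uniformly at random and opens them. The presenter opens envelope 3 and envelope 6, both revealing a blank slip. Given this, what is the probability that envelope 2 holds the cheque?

1/4

Apply Bayes' rule, conditioning on where the cheque actually is.
If it is in any of envelopes 1, 2, 4, and 5 (prior 1/6 each): the presenter picks exactly this set with probability 1/10 regardless, and none is the prize; weight (1/6)·(1/10) = 1/60 each.
If it is in either of envelopes 3 and 6 (prior 1/6 each): that envelope was opened and seen not to hold the prize — ruled out; weight (1/6)·0 = 0 each.
The weights sum to 1/15.
So P(the cheque in envelope 2 | the presenter opened envelope 3 and envelope 6) = (1/60) / (1/15) = 1/4.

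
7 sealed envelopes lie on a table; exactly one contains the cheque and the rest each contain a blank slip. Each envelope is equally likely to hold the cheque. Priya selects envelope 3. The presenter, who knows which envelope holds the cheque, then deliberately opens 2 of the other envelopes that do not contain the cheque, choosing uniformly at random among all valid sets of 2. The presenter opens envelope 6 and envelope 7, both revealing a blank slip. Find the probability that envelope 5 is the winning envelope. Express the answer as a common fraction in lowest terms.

Consider each possible location of the cheque in turn.
If it is in any of envelopes 1, 2, 4, and 5 (prior 1/7 each): the presenter has 10 equally likely choices, so probability 1/10; weight (1/7)·(1/10) = 1/70 each.
If it is in envelope 3 (prior 1/7): the presenter has 15 equally likely choices, so probability 1/15; weight (1/7)·(1/15) = 1/105.
If it is in either of envelopes 6 and 7 (prior 1/7 each): that envelope was opened and seen not to hold the prize — ruled out; weight (1/7)·0 = 0 each.
The weights sum to 1/15.
So P(the cheque in envelope 5 | the presenter opened envelope 6 and envelope 7) = (1/70) / (1/15) = 3/14.

3/14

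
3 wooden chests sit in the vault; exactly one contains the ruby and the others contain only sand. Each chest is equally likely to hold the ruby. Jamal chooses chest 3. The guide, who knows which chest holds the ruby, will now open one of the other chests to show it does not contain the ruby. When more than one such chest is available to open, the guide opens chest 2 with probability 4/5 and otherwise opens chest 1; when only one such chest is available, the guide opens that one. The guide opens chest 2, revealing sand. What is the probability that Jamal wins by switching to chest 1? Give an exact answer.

Condition on the true location of the ruby.
If it is in chest 1 (prior 1/3): only chest 2 is available, probability 1; weight (1/3)·1 = 1/3.
If it is in chest 2 (prior 1/3): the guide opened chest 2, so this case is ruled out; weight (1/3)·0 = 0.
If it is in chest 3 (prior 1/3): chest 2 is available, opened with probability 4/5; weight (1/3)·(4/5) = 4/15.
The weights sum to 3/5.
So P(the ruby in chest 1 | the guide opened chest 2) = (1/3) / (3/5) = 5/9.

5/9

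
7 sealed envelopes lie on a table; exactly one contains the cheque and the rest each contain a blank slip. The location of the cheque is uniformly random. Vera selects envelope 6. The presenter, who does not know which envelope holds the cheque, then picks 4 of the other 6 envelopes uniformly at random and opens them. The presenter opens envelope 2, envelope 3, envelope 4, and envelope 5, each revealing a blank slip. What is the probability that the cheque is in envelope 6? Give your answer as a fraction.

1/3

Consider each possible location of the cheque in turn.
If it is in any of envelopes 1, 6, and 7 (prior 1/7 each): the presenter picks exactly this set with probability 1/15 regardless, and none is the prize; weight (1/7)·(1/15) = 1/105 each.
If it is in any of envelopes 2, 3, 4, and 5 (prior 1/7 each): that envelope was opened and seen not to hold the prize — ruled out; weight (1/7)·0 = 0 each.
The weights sum to 1/35.
So P(the cheque in envelope 6 | the presenter opened envelope 2, envelope 3, envelope 4, and envelope 5) = (1/105) / (1/35) = 1/3.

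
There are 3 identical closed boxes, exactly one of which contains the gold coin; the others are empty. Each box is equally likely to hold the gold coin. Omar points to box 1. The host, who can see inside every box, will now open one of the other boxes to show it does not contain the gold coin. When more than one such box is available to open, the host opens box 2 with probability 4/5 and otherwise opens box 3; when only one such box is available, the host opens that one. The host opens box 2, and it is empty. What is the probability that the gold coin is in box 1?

Condition on the true location of the gold coin.
If it is in box 1 (prior 1/3): box 2 is available, opened with probability 4/5; weight (1/3)·(4/5) = 4/15.
If it is in box 2 (prior 1/3): the host opened box 2, so this case is ruled out; weight (1/3)·0 = 0.
If it is in box 3 (prior 1/3): only box 2 is available, probability 1; weight (1/3)·1 = 1/3.
The weights sum to 3/5.
So P(the gold coin in box 1 | the host opened box 2) = (4/15) / (3/5) = 4/9.

4/9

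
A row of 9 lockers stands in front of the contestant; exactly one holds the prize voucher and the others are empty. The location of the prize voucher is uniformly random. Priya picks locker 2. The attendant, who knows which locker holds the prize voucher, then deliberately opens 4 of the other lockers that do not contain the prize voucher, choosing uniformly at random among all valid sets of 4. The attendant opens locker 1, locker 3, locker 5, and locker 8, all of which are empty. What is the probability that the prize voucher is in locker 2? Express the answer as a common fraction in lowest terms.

1/9

Consider each possible location of the prize voucher in turn.
If it is in any of lockers 1, 3, 5, and 8 (prior 1/9 each): that locker was opened and seen not to hold the prize — ruled out; weight (1/9)·0 = 0 each.
If it is in locker 2 (prior 1/9): the attendant has 70 equally likely choices, so probability 1/70; weight (1/9)·(1/70) = 1/630.
If it is in any of lockers 4, 6, 7, and 9 (prior 1/9 each): the attendant has 35 equally likely choices, so probability 1/35; weight (1/9)·(1/35) = 1/315 each.
The weights sum to 1/70.
So P(the prize voucher in locker 2 | the attendant opened locker 1, locker 3, locker 5, and locker 8) = (1/630) / (1/70) = 1/9.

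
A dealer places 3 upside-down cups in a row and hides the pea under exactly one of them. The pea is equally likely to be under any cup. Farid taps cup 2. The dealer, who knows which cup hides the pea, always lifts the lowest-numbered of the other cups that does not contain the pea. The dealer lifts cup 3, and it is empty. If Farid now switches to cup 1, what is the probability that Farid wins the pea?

1

Consider each possible location of the pea in turn.
If it is under cup 1 (prior 1/3): cup 3 is the lowest-numbered option available, probability 1; weight (1/3)·1 = 1/3.
If it is under cup 2 (prior 1/3): the dealer would have opened cup 1 instead, probability 0; weight (1/3)·0 = 0.
If it is under cup 3 (prior 1/3): the dealer opened cup 3, so this case is ruled out; weight (1/3)·0 = 0.
The weights sum to 1/3.
So P(the pea under cup 1 | the dealer opened cup 3) = (1/3) / (1/3) = 1.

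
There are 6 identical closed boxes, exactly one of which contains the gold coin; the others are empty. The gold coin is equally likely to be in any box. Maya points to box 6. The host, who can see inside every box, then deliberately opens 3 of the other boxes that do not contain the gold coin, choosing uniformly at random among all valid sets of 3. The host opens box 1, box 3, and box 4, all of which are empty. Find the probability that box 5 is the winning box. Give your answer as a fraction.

5/12

Consider each possible location of the gold coin in turn.
If it is in any of boxes 1, 3, and 4 (prior 1/6 each): that box was opened and seen not to hold the prize — ruled out; weight (1/6)·0 = 0 each.
If it is in either of boxes 2 and 5 (prior 1/6 each): the host has 4 equally likely choices, so probability 1/4; weight (1/6)·(1/4) = 1/24 each.
If it is in box 6 (prior 1/6): the host has 10 equally likely choices, so probability 1/10; weight (1/6)·(1/10) = 1/60.
The weights sum to 1/10.
So P(the gold coin in box 5 | the host opened box 1, box 3, and box 4) = (1/24) / (1/10) = 5/12.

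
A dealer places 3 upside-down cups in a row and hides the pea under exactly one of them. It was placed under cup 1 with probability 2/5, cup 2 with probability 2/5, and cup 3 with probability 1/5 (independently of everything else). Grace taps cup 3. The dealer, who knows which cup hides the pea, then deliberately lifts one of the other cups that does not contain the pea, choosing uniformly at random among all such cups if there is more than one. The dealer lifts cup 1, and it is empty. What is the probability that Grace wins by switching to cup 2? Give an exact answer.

Condition on the true location of the pea.
If it is under cup 1 (prior 2/5): the dealer opened cup 1, so this case is ruled out; weight (2/5)·0 = 0.
If it is under cup 2 (prior 2/5): the dealer has no choice, probability 1; weight (2/5)·1 = 2/5.
If it is under cup 3 (prior 1/5): the dealer has 2 equally likely choices, so probability 1/2; weight (1/5)·(1/2) = 1/10.
The weights sum to 1/2.
So P(the pea under cup 2 | the dealer opened cup 1) = (2/5) / (1/2) = 4/5.

4/5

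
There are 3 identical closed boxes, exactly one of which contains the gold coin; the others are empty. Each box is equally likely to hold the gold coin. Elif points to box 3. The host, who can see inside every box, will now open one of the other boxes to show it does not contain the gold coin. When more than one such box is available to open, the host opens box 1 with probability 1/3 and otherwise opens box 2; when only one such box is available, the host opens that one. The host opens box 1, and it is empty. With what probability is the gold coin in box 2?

3/4

Apply Bayes' rule, conditioning on where the gold coin actually is.
If it is in box 1 (prior 1/3): the host opened box 1, so this case is ruled out; weight (1/3)·0 = 0.
If it is in box 2 (prior 1/3): only box 1 is available, probability 1; weight (1/3)·1 = 1/3.
If it is in box 3 (prior 1/3): box 1 is available, opened with probability 1/3; weight (1/3)·(1/3) = 1/9.
The weights sum to 4/9.
So P(the gold coin in box 2 | the host opened box 1) = (1/3) / (4/9) = 3/4.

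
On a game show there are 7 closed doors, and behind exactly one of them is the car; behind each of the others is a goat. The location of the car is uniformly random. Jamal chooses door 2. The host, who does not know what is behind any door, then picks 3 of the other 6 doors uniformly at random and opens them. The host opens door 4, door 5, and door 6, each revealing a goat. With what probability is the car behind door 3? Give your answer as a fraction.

Consider each possible location of the car in turn.
If it is behind any of doors 1, 2, 3, and 7 (prior 1/7 each): the host picks exactly this set with probability 1/20 regardless, and none is the prize; weight (1/7)·(1/20) = 1/140 each.
If it is behind any of doors 4, 5, and 6 (prior 1/7 each): that door was opened and seen not to hold the prize — ruled out; weight (1/7)·0 = 0 each.
The weights sum to 1/35.
So P(the car behind door 3 | the host opened door 4, door 5, and door 6) = (1/140) / (1/35) = 1/4.

1/4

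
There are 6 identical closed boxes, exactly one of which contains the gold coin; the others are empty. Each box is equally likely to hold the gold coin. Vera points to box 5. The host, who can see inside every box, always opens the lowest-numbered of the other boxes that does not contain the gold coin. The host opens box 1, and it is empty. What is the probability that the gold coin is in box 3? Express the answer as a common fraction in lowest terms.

Condition on the true location of the gold coin.
If it is in box 1 (prior 1/6): the host opened box 1, so this case is ruled out; weight (1/6)·0 = 0.
If it is in any of boxes 2, 3, 4, 5, and 6 (prior 1/6 each): box 1 is the lowest-numbered option available, probability 1; weight (1/6)·1 = 1/6 each.
The weights sum to 5/6.
So P(the gold coin in box 3 | the host opened box 1) = (1/6) / (5/6) = 1/5.

1/5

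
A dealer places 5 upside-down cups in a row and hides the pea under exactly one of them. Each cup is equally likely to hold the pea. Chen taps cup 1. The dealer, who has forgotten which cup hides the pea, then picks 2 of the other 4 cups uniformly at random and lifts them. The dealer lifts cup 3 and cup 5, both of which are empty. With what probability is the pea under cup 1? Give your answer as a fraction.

1/3

Condition on the true location of the pea.
If it is under any of cups 1, 2, and 4 (prior 1/5 each): the dealer picks exactly this set with probability 1/6 regardless, and none is the prize; weight (1/5)·(1/6) = 1/30 each.
If it is under either of cups 3 and 5 (prior 1/5 each): that cup was opened and seen not to hold the prize — ruled out; weight (1/5)·0 = 0 each.
The weights sum to 1/10.
So P(the pea under cup 1 | the dealer opened cup 3 and cup 5) = (1/30) / (1/10) = 1/3.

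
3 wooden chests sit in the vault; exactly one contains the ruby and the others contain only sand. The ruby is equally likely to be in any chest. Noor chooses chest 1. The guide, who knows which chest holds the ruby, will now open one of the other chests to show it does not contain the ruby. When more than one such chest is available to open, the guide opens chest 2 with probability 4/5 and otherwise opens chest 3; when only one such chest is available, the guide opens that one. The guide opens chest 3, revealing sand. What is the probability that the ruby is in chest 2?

5/6

Apply Bayes' rule, conditioning on where the ruby actually is.
If it is in chest 1 (prior 1/3): chest 2 is available but not opened, probability 1/5; weight (1/3)·(1/5) = 1/15.
If it is in chest 2 (prior 1/3): only chest 3 is available, probability 1; weight (1/3)·1 = 1/3.
If it is in chest 3 (prior 1/3): the guide opened chest 3, so this case is ruled out; weight (1/3)·0 = 0.
The weights sum to 2/5.
So P(the ruby in chest 2 | the guide opened chest 3) = (1/3) / (2/5) = 5/6.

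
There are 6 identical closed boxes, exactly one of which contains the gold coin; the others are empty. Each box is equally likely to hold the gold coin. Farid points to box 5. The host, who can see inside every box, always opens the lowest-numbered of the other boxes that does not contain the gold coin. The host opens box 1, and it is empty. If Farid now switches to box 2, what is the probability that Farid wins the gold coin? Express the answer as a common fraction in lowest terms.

1/5

Condition on the true location of the gold coin.
If it is in box 1 (prior 1/6): the host opened box 1, so this case is ruled out; weight (1/6)·0 = 0.
If it is in any of boxes 2, 3, 4, 5, and 6 (prior 1/6 each): box 1 is the lowest-numbered option available, probability 1; weight (1/6)·1 = 1/6 each.
The weights sum to 5/6.
So P(the gold coin in box 2 | the host opened box 1) = (1/6) / (5/6) = 1/5.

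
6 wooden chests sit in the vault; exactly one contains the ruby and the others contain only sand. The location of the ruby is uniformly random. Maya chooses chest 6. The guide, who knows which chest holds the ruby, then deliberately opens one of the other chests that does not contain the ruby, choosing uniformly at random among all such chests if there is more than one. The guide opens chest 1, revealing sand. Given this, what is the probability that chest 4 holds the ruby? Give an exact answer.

Apply Bayes' rule, conditioning on where the ruby actually is.
If it is in chest 1 (prior 1/6): the guide opened chest 1, so this case is ruled out; weight (1/6)·0 = 0.
If it is in any of chests 2, 3, 4, and 5 (prior 1/6 each): the guide has 4 equally likely choices, so probability 1/4; weight (1/6)·(1/4) = 1/24 each.
If it is in chest 6 (prior 1/6): the guide has 5 equally likely choices, so probability 1/5; weight (1/6)·(1/5) = 1/30.
The weights sum to 1/5.
So P(the ruby in chest 4 | the guide opened chest 1) = (1/24) / (1/5) = 5/24.

5/24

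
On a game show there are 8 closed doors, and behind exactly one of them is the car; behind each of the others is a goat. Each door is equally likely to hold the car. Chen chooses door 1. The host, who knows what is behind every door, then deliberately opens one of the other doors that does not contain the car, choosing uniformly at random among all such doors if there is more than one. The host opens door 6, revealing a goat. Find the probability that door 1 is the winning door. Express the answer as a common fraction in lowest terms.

1/8

Condition on the true location of the car.
If it is behind door 1 (prior 1/8): the host has 7 equally likely choices, so probability 1/7; weight (1/8)·(1/7) = 1/56.
If it is behind any of doors 2, 3, 4, 5, 7, and 8 (prior 1/8 each): the host has 6 equally likely choices, so probability 1/6; weight (1/8)·(1/6) = 1/48 each.
If it is behind door 6 (prior 1/8): the host opened door 6, so this case is ruled out; weight (1/8)·0 = 0.
The weights sum to 1/7.
So P(the car behind door 1 | the host opened door 6) = (1/56) / (1/7) = 1/8.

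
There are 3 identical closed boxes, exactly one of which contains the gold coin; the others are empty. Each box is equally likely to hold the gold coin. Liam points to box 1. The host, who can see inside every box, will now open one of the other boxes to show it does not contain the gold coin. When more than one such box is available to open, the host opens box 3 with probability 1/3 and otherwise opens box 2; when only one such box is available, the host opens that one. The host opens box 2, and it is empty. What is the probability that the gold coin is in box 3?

3/5

Apply Bayes' rule, conditioning on where the gold coin actually is.
If it is in box 1 (prior 1/3): box 3 is available but not opened, probability 2/3; weight (1/3)·(2/3) = 2/9.
If it is in box 2 (prior 1/3): the host opened box 2, so this case is ruled out; weight (1/3)·0 = 0.
If it is in box 3 (prior 1/3): only box 2 is available, probability 1; weight (1/3)·1 = 1/3.
The weights sum to 5/9.
So P(the gold coin in box 3 | the host opened box 2) = (1/3) / (5/9) = 3/5.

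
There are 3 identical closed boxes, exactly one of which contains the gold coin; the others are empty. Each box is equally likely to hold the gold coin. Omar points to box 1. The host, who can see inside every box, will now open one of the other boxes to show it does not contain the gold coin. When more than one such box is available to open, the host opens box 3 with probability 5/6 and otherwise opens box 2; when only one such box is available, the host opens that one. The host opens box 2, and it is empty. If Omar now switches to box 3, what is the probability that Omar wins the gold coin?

6/7

Consider each possible location of the gold coin in turn.
If it is in box 1 (prior 1/3): box 3 is available but not opened, probability 1/6; weight (1/3)·(1/6) = 1/18.
If it is in box 2 (prior 1/3): the host opened box 2, so this case is ruled out; weight (1/3)·0 = 0.
If it is in box 3 (prior 1/3): only box 2 is available, probability 1; weight (1/3)·1 = 1/3.
The weights sum to 7/18.
So P(the gold coin in box 3 | the host opened box 2) = (1/3) / (7/18) = 6/7.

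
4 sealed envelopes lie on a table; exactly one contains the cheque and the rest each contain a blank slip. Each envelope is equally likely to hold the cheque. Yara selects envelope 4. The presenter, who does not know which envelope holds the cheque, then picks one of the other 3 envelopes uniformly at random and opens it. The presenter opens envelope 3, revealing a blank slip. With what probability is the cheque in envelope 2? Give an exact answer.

Condition on the true location of the cheque.
If it is in any of envelopes 1, 2, and 4 (prior 1/4 each): the presenter picks envelope 3 with probability 1/3 regardless, and it is not the prize; weight (1/4)·(1/3) = 1/12 each.
If it is in envelope 3 (prior 1/4): the presenter opened envelope 3, so this case is ruled out; weight (1/4)·0 = 0.
The weights sum to 1/4.
So P(the cheque in envelope 2 | the presenter opened envelope 3) = (1/12) / (1/4) = 1/3.

1/3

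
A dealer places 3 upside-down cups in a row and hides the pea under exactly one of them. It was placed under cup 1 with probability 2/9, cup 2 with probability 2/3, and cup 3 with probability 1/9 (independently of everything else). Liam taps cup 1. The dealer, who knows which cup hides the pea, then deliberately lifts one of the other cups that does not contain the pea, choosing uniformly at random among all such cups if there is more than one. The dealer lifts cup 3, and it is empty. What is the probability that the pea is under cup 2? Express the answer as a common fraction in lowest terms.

Consider each possible location of the pea in turn.
If it is under cup 1 (prior 2/9): the dealer has 2 equally likely choices, so probability 1/2; weight (2/9)·(1/2) = 1/9.
If it is under cup 2 (prior 2/3): the dealer has no choice, probability 1; weight (2/3)·1 = 2/3.
If it is under cup 3 (prior 1/9): the dealer opened cup 3, so this case is ruled out; weight (1/9)·0 = 0.
The weights sum to 7/9.
So P(the pea under cup 2 | the dealer opened cup 3) = (2/3) / (7/9) = 6/7.

6/7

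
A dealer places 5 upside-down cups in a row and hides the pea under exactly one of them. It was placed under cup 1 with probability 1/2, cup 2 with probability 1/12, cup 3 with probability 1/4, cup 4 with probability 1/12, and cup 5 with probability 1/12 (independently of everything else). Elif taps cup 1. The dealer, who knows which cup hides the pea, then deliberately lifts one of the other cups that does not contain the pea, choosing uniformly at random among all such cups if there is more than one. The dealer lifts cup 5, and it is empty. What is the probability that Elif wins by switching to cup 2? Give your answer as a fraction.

Condition on the true location of the pea.
If it is under cup 1 (prior 1/2): the dealer has 4 equally likely choices, so probability 1/4; weight (1/2)·(1/4) = 1/8.
If it is under either of cups 2 and 4 (prior 1/12 each): the dealer has 3 equally likely choices, so probability 1/3; weight (1/12)·(1/3) = 1/36 each.
If it is under cup 3 (prior 1/4): the dealer has 3 equally likely choices, so probability 1/3; weight (1/4)·(1/3) = 1/12.
If it is under cup 5 (prior 1/12): the dealer opened cup 5, so this case is ruled out; weight (1/12)·0 = 0.
The weights sum to 19/72.
So P(the pea under cup 2 | the dealer opened cup 5) = (1/36) / (19/72) = 2/19.

2/19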